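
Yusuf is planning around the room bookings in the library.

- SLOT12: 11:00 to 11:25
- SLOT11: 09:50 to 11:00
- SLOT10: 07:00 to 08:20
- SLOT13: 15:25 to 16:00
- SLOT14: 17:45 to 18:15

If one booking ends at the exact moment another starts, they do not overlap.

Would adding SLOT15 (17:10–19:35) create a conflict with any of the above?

SLOT10: ends 08:20 at or before SLOT15 starts 17:10 → clear.
SLOT11: ends 11:00 at or before SLOT15 starts 17:10 → clear.
SLOT12: ends 11:25 at or before SLOT15 starts 17:10 → clear.
SLOT13: ends 16:00 at or before SLOT15 starts 17:10 → clear.
SLOT14: starts 17:45 before SLOT15 ends 19:35, and ends 18:15 after SLOT15 starts 17:10 → overlap.
SLOT15 overlaps SLOT14.

Yes — it overlaps SLOT14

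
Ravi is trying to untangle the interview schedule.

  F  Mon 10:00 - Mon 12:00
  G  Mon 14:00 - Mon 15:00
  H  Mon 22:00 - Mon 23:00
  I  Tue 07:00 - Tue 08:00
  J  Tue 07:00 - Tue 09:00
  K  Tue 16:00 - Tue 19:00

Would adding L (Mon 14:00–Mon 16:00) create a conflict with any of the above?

Yes — it overlaps G

F: ends Mon 12:00 at or before L starts Mon 14:00 → clear.
G: starts Mon 14:00 before L ends Mon 16:00, and ends Mon 15:00 after L starts Mon 14:00 → overlap.
H: starts Mon 22:00 at or after L ends Mon 16:00 → clear.
I: starts Tue 07:00 at or after L ends Mon 16:00 → clear.
J: starts Tue 07:00 at or after L ends Mon 16:00 → clear.
K: starts Tue 16:00 at or after L ends Mon 16:00 → clear.
L overlaps G.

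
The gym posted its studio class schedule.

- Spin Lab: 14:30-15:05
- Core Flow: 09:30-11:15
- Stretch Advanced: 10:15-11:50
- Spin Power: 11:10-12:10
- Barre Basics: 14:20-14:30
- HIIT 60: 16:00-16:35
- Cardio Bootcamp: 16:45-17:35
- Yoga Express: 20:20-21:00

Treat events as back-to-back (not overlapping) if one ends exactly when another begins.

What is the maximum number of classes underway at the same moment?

Sort all start/end points and keep a running count:
09:30 start Core Flow → 1
10:15 start Stretch Advanced → 2
11:10 start Spin Power → 3
11:15 end Core Flow → 2
11:50 end Stretch Advanced → 1
12:10 end Spin Power → 0
14:20 start Barre Basics → 1
14:30 end Barre Basics → 0
14:30 start Spin Lab → 1
15:05 end Spin Lab → 0
16:00 start HIIT 60 → 1
16:35 end HIIT 60 → 0
16:45 start Cardio Bootcamp → 1
17:35 end Cardio Bootcamp → 0
20:20 start Yoga Express → 1
21:00 end Yoga Express → 0
Peak is 3, at 11:10 (Core Flow, Spin Power, Stretch Advanced).

3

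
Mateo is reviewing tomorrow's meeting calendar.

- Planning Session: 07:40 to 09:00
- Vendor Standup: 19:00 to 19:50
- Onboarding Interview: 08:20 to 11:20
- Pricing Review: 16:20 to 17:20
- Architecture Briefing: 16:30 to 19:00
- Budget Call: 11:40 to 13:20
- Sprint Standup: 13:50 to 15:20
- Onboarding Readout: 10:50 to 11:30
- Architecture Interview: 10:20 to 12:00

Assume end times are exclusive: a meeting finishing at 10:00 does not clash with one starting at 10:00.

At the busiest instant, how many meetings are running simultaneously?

Walk through starts and ends in time order (an end at T is processed before a start at T):
07:40 start Planning Session → 1
08:20 start Onboarding Interview → 2
09:00 end Planning Session → 1
10:20 start Architecture Interview → 2
10:50 start Onboarding Readout → 3
11:20 end Onboarding Interview → 2
11:30 end Onboarding Readout → 1
11:40 start Budget Call → 2
12:00 end Architecture Interview → 1
13:20 end Budget Call → 0
13:50 start Sprint Standup → 1
15:20 end Sprint Standup → 0
16:20 start Pricing Review → 1
16:30 start Architecture Briefing → 2
17:20 end Pricing Review → 1
19:00 end Architecture Briefing → 0
19:00 start Vendor Standup → 1
19:50 end Vendor Standup → 0
Peak is 3, at 10:50 (Architecture Interview, Onboarding Interview, Onboarding Readout).

3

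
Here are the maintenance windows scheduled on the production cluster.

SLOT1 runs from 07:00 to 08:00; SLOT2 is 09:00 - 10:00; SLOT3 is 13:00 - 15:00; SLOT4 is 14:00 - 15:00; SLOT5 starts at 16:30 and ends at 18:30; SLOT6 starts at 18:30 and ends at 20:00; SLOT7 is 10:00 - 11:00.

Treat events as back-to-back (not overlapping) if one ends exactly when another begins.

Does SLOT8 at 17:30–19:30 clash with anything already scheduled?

SLOT1: ends 08:00 at or before SLOT8 starts 17:30 → clear.
SLOT2: ends 10:00 at or before SLOT8 starts 17:30 → clear.
SLOT7: ends 11:00 at or before SLOT8 starts 17:30 → clear.
SLOT3: ends 15:00 at or before SLOT8 starts 17:30 → clear.
SLOT4: ends 15:00 at or before SLOT8 starts 17:30 → clear.
SLOT5: starts 16:30 before SLOT8 ends 19:30, and ends 18:30 after SLOT8 starts 17:30 → overlap.
SLOT6: starts 18:30 before SLOT8 ends 19:30, and ends 20:00 after SLOT8 starts 17:30 → overlap.
SLOT8 overlaps SLOT5, SLOT6.

Yes — it overlaps SLOT5, SLOT6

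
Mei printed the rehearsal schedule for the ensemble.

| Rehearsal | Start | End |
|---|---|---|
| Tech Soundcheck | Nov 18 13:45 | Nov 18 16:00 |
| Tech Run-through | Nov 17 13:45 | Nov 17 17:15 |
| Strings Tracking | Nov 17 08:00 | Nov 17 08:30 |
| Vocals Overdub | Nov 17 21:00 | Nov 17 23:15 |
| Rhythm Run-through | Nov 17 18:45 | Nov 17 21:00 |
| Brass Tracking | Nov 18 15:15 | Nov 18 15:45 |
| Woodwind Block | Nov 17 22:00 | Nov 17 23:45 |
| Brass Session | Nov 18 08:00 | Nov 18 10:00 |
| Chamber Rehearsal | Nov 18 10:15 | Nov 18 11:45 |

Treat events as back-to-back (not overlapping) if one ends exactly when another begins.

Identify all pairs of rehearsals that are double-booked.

Brass Tracking & Tech Soundcheck, Vocals Overdub & Woodwind Block

Check each pair: they overlap iff neither finishes before the other starts.
Sorted by start: Strings Tracking, Tech Run-through, Rhythm Run-through, Vocals Overdub, Woodwind Block, Brass Session, Chamber Rehearsal, Tech Soundcheck, Brass Tracking.
Tech Run-through starts after Strings Tracking ends; Strings Tracking is clear from here.
Rhythm Run-through starts after Tech Run-through ends; Tech Run-through is clear from here.
Vocals Overdub starts exactly when Rhythm Run-through ends (back-to-back, no overlap); Rhythm Run-through is clear from here.
Woodwind Block starts before Vocals Overdub ends → Vocals Overdub and Woodwind Block overlap.
Brass Session starts after Vocals Overdub ends; Vocals Overdub is clear from here.
Brass Session starts after Woodwind Block ends; Woodwind Block is clear from here.
Chamber Rehearsal starts after Brass Session ends; Brass Session is clear from here.
Tech Soundcheck starts after Chamber Rehearsal ends; Chamber Rehearsal is clear from here.
Brass Tracking starts before Tech Soundcheck ends → Tech Soundcheck and Brass Tracking overlap.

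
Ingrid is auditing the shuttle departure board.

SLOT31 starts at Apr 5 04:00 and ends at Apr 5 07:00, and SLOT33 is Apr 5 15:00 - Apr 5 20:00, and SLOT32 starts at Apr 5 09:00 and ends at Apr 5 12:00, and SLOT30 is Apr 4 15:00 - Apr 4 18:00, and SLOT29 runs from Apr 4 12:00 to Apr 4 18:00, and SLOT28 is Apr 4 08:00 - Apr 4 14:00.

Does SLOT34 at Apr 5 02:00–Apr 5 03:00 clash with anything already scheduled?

SLOT28: ends Apr 4 14:00 at or before SLOT34 starts Apr 5 02:00 → clear.
SLOT29: ends Apr 4 18:00 at or before SLOT34 starts Apr 5 02:00 → clear.
SLOT30: ends Apr 4 18:00 at or before SLOT34 starts Apr 5 02:00 → clear.
SLOT31: starts Apr 5 04:00 at or after SLOT34 ends Apr 5 03:00 → clear.
SLOT32: starts Apr 5 09:00 at or after SLOT34 ends Apr 5 03:00 → clear.
SLOT33: starts Apr 5 15:00 at or after SLOT34 ends Apr 5 03:00 → clear.

No — it doesn't clash with anything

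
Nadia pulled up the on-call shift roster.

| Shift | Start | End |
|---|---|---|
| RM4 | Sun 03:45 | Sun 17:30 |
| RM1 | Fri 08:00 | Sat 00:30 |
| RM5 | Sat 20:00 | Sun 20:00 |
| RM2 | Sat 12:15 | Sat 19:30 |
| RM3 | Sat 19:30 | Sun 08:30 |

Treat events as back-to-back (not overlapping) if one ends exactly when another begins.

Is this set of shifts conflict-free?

No

Sorted by start: RM1, RM2, RM3, RM5, RM4.
RM2 starts after RM1 ends — done with RM1.
RM3 starts exactly when RM2 ends (back-to-back, no overlap) — done with RM2.
RM5 starts before RM3 ends → RM3 and RM5 overlap.
That's a conflict, so the schedule is not conflict-free.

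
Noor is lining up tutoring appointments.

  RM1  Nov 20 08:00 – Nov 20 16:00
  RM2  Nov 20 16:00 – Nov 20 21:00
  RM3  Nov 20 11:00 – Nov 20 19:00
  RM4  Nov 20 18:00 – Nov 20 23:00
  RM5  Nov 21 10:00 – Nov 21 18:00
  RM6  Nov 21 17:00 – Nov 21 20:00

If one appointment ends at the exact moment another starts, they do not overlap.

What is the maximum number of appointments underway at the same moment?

Sweep the timeline, counting +1 at each start and −1 at each end (ends before starts at a tie):
Nov 20 08:00 start RM1 → 1
Nov 20 11:00 start RM3 → 2
Nov 20 16:00 end RM1 → 1
Nov 20 16:00 start RM2 → 2
Nov 20 18:00 start RM4 → 3
Nov 20 19:00 end RM3 → 2
Nov 20 21:00 end RM2 → 1
Nov 20 23:00 end RM4 → 0
Nov 21 10:00 start RM5 → 1
Nov 21 17:00 start RM6 → 2
Nov 21 18:00 end RM5 → 1
Nov 21 20:00 end RM6 → 0
Peak is 3, at Nov 20 18:00 (RM2, RM3, RM4).

3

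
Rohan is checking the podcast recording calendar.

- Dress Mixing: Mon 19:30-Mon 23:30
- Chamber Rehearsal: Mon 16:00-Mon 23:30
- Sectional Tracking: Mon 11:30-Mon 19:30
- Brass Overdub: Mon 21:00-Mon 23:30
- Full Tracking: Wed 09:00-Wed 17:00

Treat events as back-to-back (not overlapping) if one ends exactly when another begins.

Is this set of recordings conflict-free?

No

Sorted by start: Sectional Tracking, Chamber Rehearsal, Dress Mixing, Brass Overdub, Full Tracking.
Chamber Rehearsal starts before Sectional Tracking ends → Sectional Tracking and Chamber Rehearsal overlap.
That's a conflict, so the schedule is not conflict-free.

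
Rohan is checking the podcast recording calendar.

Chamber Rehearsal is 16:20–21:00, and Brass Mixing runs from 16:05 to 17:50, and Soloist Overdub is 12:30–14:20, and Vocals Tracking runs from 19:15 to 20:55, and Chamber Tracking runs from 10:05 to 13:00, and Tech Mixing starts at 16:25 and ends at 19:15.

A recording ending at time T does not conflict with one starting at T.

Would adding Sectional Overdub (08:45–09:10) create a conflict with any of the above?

No — it doesn't clash with anything

Chamber Tracking: starts 10:05 at or after Sectional Overdub ends 09:10 → clear.
Soloist Overdub: starts 12:30 at or after Sectional Overdub ends 09:10 → clear.
Brass Mixing: starts 16:05 at or after Sectional Overdub ends 09:10 → clear.
Chamber Rehearsal: starts 16:20 at or after Sectional Overdub ends 09:10 → clear.
Tech Mixing: starts 16:25 at or after Sectional Overdub ends 09:10 → clear.
Vocals Tracking: starts 19:15 at or after Sectional Overdub ends 09:10 → clear.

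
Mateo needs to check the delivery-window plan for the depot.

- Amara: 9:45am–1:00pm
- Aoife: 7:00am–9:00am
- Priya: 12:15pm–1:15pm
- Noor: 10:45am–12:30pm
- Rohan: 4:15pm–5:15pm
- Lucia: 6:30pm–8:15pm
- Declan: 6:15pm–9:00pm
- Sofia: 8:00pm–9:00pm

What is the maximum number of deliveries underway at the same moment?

Sort all start/end points and keep a running count:
7:00am start Aoife → 1
9:00am end Aoife → 0
9:45am start Amara → 1
10:45am start Noor → 2
12:15pm start Priya → 3
12:30pm end Noor → 2
1:00pm end Amara → 1
1:15pm end Priya → 0
4:15pm start Rohan → 1
5:15pm end Rohan → 0
6:15pm start Declan → 1
6:30pm start Lucia → 2
8:00pm start Sofia → 3
8:15pm end Lucia → 2
9:00pm end Declan → 1
9:00pm end Sofia → 0
Peak is 3, at 12:15pm (Amara, Noor, Priya).

3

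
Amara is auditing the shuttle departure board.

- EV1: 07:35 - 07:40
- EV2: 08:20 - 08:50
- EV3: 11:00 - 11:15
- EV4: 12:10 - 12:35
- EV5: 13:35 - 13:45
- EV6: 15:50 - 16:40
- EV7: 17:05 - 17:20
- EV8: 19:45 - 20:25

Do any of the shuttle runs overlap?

No

Sorted by start: EV1, EV2, EV3, EV4, EV5, EV6, EV7, EV8.
EV2 starts after EV1 ends, so nothing later overlaps EV1 either.
EV3 starts after EV2 ends, so nothing later overlaps EV2 either.
EV4 starts after EV3 ends, so nothing later overlaps EV3 either.
EV5 starts after EV4 ends, so nothing later overlaps EV4 either.
EV6 starts after EV5 ends, so nothing later overlaps EV5 either.
EV7 starts after EV6 ends, so nothing later overlaps EV6 either.
EV8 starts after EV7 ends.
Every pair is clear; the schedule has no overlaps.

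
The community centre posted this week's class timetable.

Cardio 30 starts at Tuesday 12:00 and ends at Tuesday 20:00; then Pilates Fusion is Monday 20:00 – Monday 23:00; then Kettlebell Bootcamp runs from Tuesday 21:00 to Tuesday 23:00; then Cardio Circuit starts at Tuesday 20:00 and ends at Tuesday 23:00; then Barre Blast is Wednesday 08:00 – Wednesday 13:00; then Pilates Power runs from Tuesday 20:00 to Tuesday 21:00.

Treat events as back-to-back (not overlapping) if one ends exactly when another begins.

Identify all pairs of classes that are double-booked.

Cardio Circuit & Kettlebell Bootcamp, Cardio Circuit & Pilates Power

Sorted by start: Pilates Fusion, Cardio 30, Pilates Power, Cardio Circuit, Kettlebell Bootcamp, Barre Blast.
Cardio 30 starts after Pilates Fusion ends; Pilates Fusion is clear from here.
Pilates Power starts exactly when Cardio 30 ends (back-to-back, no overlap); Cardio 30 is clear from here.
Cardio Circuit starts before Pilates Power ends → Pilates Power and Cardio Circuit overlap.
Kettlebell Bootcamp starts exactly when Pilates Power ends (back-to-back, no overlap); Pilates Power is clear from here.
Kettlebell Bootcamp starts before Cardio Circuit ends → Cardio Circuit and Kettlebell Bootcamp overlap.
Barre Blast starts after Cardio Circuit ends.
Barre Blast starts after Kettlebell Bootcamp ends.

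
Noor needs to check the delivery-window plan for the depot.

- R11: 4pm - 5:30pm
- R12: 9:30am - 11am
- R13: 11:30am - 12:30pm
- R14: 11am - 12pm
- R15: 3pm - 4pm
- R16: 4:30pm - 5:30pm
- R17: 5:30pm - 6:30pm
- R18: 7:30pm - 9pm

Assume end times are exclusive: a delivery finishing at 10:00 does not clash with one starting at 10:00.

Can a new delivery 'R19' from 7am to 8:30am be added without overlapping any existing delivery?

Yes — the slot is free

R12: starts 9:30am at or after R19 ends 8:30am → clear.
R14: starts 11am at or after R19 ends 8:30am → clear.
R13: starts 11:30am at or after R19 ends 8:30am → clear.
R15: starts 3pm at or after R19 ends 8:30am → clear.
R11: starts 4pm at or after R19 ends 8:30am → clear.
R16: starts 4:30pm at or after R19 ends 8:30am → clear.
R17: starts 5:30pm at or after R19 ends 8:30am → clear.
R18: starts 7:30pm at or after R19 ends 8:30am → clear.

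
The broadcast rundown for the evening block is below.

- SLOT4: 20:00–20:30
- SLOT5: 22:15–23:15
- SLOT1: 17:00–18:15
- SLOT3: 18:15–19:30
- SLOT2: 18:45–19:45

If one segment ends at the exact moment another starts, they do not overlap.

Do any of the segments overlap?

Check each pair: they overlap iff neither finishes before the other starts.
Sorted by start: SLOT1, SLOT3, SLOT2, SLOT4, SLOT5.
SLOT3 starts exactly when SLOT1 ends (back-to-back, no overlap); SLOT1 is clear from here.
SLOT2 starts before SLOT3 ends → SLOT3 and SLOT2 overlap.
That's a conflict, so the schedule is not conflict-free.

Yes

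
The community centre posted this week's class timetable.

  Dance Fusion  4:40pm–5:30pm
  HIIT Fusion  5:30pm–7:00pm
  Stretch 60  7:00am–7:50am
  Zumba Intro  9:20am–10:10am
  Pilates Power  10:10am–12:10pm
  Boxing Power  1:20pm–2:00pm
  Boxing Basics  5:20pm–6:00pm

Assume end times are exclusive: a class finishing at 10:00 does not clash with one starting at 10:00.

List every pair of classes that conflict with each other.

Sorted by start: Stretch 60, Zumba Intro, Pilates Power, Boxing Power, Dance Fusion, Boxing Basics, HIIT Fusion.
Zumba Intro starts after Stretch 60 ends, so nothing later overlaps Stretch 60 either.
Pilates Power starts exactly when Zumba Intro ends (back-to-back, no overlap), so nothing later overlaps Zumba Intro either.
Boxing Power starts after Pilates Power ends, so nothing later overlaps Pilates Power either.
Dance Fusion starts after Boxing Power ends, so nothing later overlaps Boxing Power either.
Boxing Basics starts before Dance Fusion ends → Dance Fusion and Boxing Basics overlap.
HIIT Fusion starts exactly when Dance Fusion ends (back-to-back, no overlap).
HIIT Fusion starts before Boxing Basics ends → Boxing Basics and HIIT Fusion overlap.

Boxing Basics & Dance Fusion, Boxing Basics & HIIT Fusion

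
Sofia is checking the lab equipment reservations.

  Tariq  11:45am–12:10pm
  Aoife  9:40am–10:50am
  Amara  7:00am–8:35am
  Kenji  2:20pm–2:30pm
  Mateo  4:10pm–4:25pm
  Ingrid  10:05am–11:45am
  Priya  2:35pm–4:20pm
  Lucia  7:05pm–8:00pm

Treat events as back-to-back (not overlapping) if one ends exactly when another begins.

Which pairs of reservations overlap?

Aoife & Ingrid, Mateo & Priya

Sorted by start: Amara, Aoife, Ingrid, Tariq, Kenji, Priya, Mateo, Lucia.
Aoife starts after Amara ends; Amara is clear from here.
Ingrid starts before Aoife ends → Aoife and Ingrid overlap.
Tariq starts after Aoife ends; Aoife is clear from here.
Tariq starts exactly when Ingrid ends (back-to-back, no overlap); Ingrid is clear from here.
Kenji starts after Tariq ends; Tariq is clear from here.
Priya starts after Kenji ends; Kenji is clear from here.
Mateo starts before Priya ends → Priya and Mateo overlap.
Lucia starts after Priya ends.
Lucia starts after Mateo ends.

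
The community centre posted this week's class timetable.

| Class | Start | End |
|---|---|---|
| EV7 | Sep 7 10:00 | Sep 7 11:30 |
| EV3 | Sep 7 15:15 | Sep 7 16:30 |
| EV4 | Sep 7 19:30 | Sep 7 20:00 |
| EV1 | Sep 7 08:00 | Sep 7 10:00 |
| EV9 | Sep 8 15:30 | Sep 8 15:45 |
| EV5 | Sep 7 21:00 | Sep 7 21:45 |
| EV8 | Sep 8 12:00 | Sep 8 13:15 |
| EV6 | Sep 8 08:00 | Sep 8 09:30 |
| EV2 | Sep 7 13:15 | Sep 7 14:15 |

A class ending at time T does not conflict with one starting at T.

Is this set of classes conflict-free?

Sorted by start: EV1, EV7, EV2, EV3, EV4, EV5, EV6, EV8, EV9.
EV7 starts exactly when EV1 ends (back-to-back, no overlap), so nothing later overlaps EV1 either.
EV2 starts after EV7 ends, so nothing later overlaps EV7 either.
EV3 starts after EV2 ends, so nothing later overlaps EV2 either.
EV4 starts after EV3 ends, so nothing later overlaps EV3 either.
EV5 starts after EV4 ends, so nothing later overlaps EV4 either.
EV6 starts after EV5 ends, so nothing later overlaps EV5 either.
EV8 starts after EV6 ends, so nothing later overlaps EV6 either.
EV9 starts after EV8 ends.
Every pair is clear; the schedule has no overlaps.

Yes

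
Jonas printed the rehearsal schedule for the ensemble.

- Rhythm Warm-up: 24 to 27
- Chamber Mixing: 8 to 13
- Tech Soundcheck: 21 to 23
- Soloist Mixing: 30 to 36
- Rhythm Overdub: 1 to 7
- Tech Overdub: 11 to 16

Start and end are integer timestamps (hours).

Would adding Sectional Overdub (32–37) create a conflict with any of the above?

Rhythm Overdub: ends 7 at or before Sectional Overdub starts 32 → clear.
Chamber Mixing: ends 13 at or before Sectional Overdub starts 32 → clear.
Tech Overdub: ends 16 at or before Sectional Overdub starts 32 → clear.
Tech Soundcheck: ends 23 at or before Sectional Overdub starts 32 → clear.
Rhythm Warm-up: ends 27 at or before Sectional Overdub starts 32 → clear.
Soloist Mixing: starts 30 before Sectional Overdub ends 37, and ends 36 after Sectional Overdub starts 32 → overlap.
Sectional Overdub overlaps Soloist Mixing.

Yes — it overlaps Soloist Mixing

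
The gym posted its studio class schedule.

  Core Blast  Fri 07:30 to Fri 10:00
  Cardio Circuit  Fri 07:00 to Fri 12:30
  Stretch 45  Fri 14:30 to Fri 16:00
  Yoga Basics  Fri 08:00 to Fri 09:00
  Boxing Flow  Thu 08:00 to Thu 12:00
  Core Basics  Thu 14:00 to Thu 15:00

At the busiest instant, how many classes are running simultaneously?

3

Sweep the timeline, counting +1 at each start and −1 at each end (ends before starts at a tie):
Thu 08:00 start Boxing Flow → 1
Thu 12:00 end Boxing Flow → 0
Thu 14:00 start Core Basics → 1
Thu 15:00 end Core Basics → 0
Fri 07:00 start Cardio Circuit → 1
Fri 07:30 start Core Blast → 2
Fri 08:00 start Yoga Basics → 3
Fri 09:00 end Yoga Basics → 2
Fri 10:00 end Core Blast → 1
Fri 12:30 end Cardio Circuit → 0
Fri 14:30 start Stretch 45 → 1
Fri 16:00 end Stretch 45 → 0
Peak is 3, at Fri 08:00 (Cardio Circuit, Core Blast, Yoga Basics).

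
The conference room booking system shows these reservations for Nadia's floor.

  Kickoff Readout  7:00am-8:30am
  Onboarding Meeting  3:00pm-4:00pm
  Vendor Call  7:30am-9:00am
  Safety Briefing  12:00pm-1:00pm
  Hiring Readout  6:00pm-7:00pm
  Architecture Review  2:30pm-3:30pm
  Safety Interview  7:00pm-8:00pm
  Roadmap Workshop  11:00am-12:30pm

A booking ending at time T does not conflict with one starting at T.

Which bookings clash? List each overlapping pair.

Architecture Review & Onboarding Meeting, Kickoff Readout & Vendor Call, Roadmap Workshop & Safety Briefing

Two intervals overlap when each starts before the other ends.
Sorted by start: Kickoff Readout, Vendor Call, Roadmap Workshop, Safety Briefing, Architecture Review, Onboarding Meeting, Hiring Readout, Safety Interview.
Vendor Call starts before Kickoff Readout ends → Kickoff Readout and Vendor Call overlap.
Roadmap Workshop starts after Kickoff Readout ends, so nothing later overlaps Kickoff Readout either.
Roadmap Workshop starts after Vendor Call ends, so nothing later overlaps Vendor Call either.
Safety Briefing starts before Roadmap Workshop ends → Roadmap Workshop and Safety Briefing overlap.
Architecture Review starts after Roadmap Workshop ends, so nothing later overlaps Roadmap Workshop either.
Architecture Review starts after Safety Briefing ends, so nothing later overlaps Safety Briefing either.
Onboarding Meeting starts before Architecture Review ends → Architecture Review and Onboarding Meeting overlap.
Hiring Readout starts after Architecture Review ends, so nothing later overlaps Architecture Review either.
Hiring Readout starts after Onboarding Meeting ends, so nothing later overlaps Onboarding Meeting either.
Safety Interview starts exactly when Hiring Readout ends (back-to-back, no overlap).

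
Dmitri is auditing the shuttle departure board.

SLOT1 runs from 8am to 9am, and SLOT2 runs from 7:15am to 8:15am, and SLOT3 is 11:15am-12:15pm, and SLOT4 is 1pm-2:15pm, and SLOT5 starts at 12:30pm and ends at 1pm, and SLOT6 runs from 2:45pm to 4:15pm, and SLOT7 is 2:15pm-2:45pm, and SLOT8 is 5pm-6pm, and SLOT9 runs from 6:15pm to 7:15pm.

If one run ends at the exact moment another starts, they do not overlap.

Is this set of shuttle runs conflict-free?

No

Two intervals overlap when each starts before the other ends.
Sorted by start: SLOT2, SLOT1, SLOT3, SLOT5, SLOT4, SLOT7, SLOT6, SLOT8, SLOT9.
SLOT1 starts before SLOT2 ends → SLOT2 and SLOT1 overlap.
That's a conflict, so the schedule is not conflict-free.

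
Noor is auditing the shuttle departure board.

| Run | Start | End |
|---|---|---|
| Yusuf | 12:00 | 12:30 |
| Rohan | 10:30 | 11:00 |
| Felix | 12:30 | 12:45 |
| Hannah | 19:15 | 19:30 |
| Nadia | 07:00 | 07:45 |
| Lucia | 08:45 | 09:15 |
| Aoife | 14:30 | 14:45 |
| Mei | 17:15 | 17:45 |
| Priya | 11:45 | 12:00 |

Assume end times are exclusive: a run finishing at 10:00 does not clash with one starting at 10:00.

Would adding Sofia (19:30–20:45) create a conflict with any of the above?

Nadia: ends 07:45 at or before Sofia starts 19:30 → clear.
Lucia: ends 09:15 at or before Sofia starts 19:30 → clear.
Rohan: ends 11:00 at or before Sofia starts 19:30 → clear.
Priya: ends 12:00 at or before Sofia starts 19:30 → clear.
Yusuf: ends 12:30 at or before Sofia starts 19:30 → clear.
Felix: ends 12:45 at or before Sofia starts 19:30 → clear.
Aoife: ends 14:45 at or before Sofia starts 19:30 → clear.
Mei: ends 17:45 at or before Sofia starts 19:30 → clear.
Hannah: ends 19:30 at or before Sofia starts 19:30 → clear.

No — it doesn't clash with anything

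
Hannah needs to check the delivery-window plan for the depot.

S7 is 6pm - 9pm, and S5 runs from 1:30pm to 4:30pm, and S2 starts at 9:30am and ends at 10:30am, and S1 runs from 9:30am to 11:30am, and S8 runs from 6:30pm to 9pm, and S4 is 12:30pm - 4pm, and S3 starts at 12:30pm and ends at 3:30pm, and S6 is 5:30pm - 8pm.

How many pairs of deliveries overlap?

7

Sorted by start: S1, S2, S3, S4, S5, S6, S7, S8.
S2 starts before S1 ends → S1 and S2 overlap.
S3 starts after S1 ends, so S1 has no further overlaps.
S3 starts after S2 ends, so S2 has no further overlaps.
S4 starts before S3 ends → S3 and S4 overlap.
S5 starts before S3 ends → S3 and S5 overlap.
S6 starts after S3 ends, so S3 has no further overlaps.
S5 starts before S4 ends → S4 and S5 overlap.
S6 starts after S4 ends, so S4 has no further overlaps.
S6 starts after S5 ends, so S5 has no further overlaps.
S7 starts before S6 ends → S6 and S7 overlap.
S8 starts before S6 ends → S6 and S8 overlap.
S8 starts before S7 ends → S7 and S8 overlap.
Overlapping pairs: S1 & S2, S3 & S4, S3 & S5, S4 & S5, S6 & S7, S6 & S8, S7 & S8 — 7 in total.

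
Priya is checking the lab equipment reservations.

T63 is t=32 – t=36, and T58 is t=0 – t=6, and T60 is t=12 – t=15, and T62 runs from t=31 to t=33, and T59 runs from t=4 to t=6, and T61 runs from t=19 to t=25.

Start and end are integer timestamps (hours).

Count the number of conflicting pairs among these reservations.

2

Sorted by start: T58, T59, T60, T61, T62, T63.
T59 starts before T58 ends → T58 and T59 overlap.
T60 starts after T58 ends, so T58 has no further overlaps.
T60 starts after T59 ends, so T59 has no further overlaps.
T61 starts after T60 ends, so T60 has no further overlaps.
T62 starts after T61 ends, so T61 has no further overlaps.
T63 starts before T62 ends → T62 and T63 overlap.
Overlapping pairs: T58 & T59, T62 & T63 — 2 in total.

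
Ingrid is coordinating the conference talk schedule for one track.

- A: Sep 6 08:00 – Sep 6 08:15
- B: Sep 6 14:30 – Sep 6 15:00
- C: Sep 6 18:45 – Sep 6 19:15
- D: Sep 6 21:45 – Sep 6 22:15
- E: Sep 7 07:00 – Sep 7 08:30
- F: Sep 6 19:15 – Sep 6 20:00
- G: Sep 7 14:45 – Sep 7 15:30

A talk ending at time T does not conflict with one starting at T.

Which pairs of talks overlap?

Sorted by start: A, B, C, F, D, E, G.
B starts after A ends — done with A.
C starts after B ends — done with B.
F starts exactly when C ends (back-to-back, no overlap) — done with C.
D starts after F ends — done with F.
E starts after D ends — done with D.
G starts after E ends.

no overlapping pairs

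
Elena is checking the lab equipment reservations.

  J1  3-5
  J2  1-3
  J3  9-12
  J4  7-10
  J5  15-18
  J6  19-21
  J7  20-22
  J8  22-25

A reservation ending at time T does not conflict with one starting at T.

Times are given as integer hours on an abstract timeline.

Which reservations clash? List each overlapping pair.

J3 & J4, J6 & J7

Sorted by start: J2, J1, J4, J3, J5, J6, J7, J8.
J1 starts exactly when J2 ends (back-to-back, no overlap), so nothing later overlaps J2 either.
J4 starts after J1 ends, so nothing later overlaps J1 either.
J3 starts before J4 ends → J4 and J3 overlap.
J5 starts after J4 ends, so nothing later overlaps J4 either.
J5 starts after J3 ends, so nothing later overlaps J3 either.
J6 starts after J5 ends, so nothing later overlaps J5 either.
J7 starts before J6 ends → J6 and J7 overlap.
J8 starts after J6 ends.
J8 starts exactly when J7 ends (back-to-back, no overlap).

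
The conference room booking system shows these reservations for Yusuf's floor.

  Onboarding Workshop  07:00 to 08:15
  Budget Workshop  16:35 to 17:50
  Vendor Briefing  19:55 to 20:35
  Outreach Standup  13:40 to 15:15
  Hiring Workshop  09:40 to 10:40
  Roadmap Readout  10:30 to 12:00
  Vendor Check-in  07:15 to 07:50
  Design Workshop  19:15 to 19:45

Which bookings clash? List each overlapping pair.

Two intervals overlap when each starts before the other ends.
Sorted by start: Onboarding Workshop, Vendor Check-in, Hiring Workshop, Roadmap Readout, Outreach Standup, Budget Workshop, Design Workshop, Vendor Briefing.
Vendor Check-in starts before Onboarding Workshop ends → Onboarding Workshop and Vendor Check-in overlap.
Hiring Workshop starts after Onboarding Workshop ends, so Onboarding Workshop has no further overlaps.
Hiring Workshop starts after Vendor Check-in ends, so Vendor Check-in has no further overlaps.
Roadmap Readout starts before Hiring Workshop ends → Hiring Workshop and Roadmap Readout overlap.
Outreach Standup starts after Hiring Workshop ends, so Hiring Workshop has no further overlaps.
Outreach Standup starts after Roadmap Readout ends, so Roadmap Readout has no further overlaps.
Budget Workshop starts after Outreach Standup ends, so Outreach Standup has no further overlaps.
Design Workshop starts after Budget Workshop ends, so Budget Workshop has no further overlaps.
Vendor Briefing starts after Design Workshop ends.

Hiring Workshop & Roadmap Readout, Onboarding Workshop & Vendor Check-in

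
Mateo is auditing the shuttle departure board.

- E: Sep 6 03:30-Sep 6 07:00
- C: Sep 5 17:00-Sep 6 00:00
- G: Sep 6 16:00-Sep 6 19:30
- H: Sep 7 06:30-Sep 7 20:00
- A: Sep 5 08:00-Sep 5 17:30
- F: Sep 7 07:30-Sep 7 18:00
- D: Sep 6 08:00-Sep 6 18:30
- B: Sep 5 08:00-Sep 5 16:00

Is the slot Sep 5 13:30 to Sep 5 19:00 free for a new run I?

A: starts Sep 5 08:00 before I ends Sep 5 19:00, and ends Sep 5 17:30 after I starts Sep 5 13:30 → overlap.
B: starts Sep 5 08:00 before I ends Sep 5 19:00, and ends Sep 5 16:00 after I starts Sep 5 13:30 → overlap.
C: starts Sep 5 17:00 before I ends Sep 5 19:00, and ends Sep 6 00:00 after I starts Sep 5 13:30 → overlap.
E: starts Sep 6 03:30 at or after I ends Sep 5 19:00 → clear.
D: starts Sep 6 08:00 at or after I ends Sep 5 19:00 → clear.
G: starts Sep 6 16:00 at or after I ends Sep 5 19:00 → clear.
H: starts Sep 7 06:30 at or after I ends Sep 5 19:00 → clear.
F: starts Sep 7 07:30 at or after I ends Sep 5 19:00 → clear.
I overlaps A, B, C.

No — it overlaps A, B, C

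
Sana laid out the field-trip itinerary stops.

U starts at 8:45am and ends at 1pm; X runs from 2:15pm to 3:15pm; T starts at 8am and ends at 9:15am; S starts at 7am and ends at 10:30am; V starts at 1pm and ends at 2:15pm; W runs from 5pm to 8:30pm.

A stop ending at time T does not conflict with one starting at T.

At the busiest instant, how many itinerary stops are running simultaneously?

3

Walk through starts and ends in time order (an end at T is processed before a start at T):
7am start S → 1
8am start T → 2
8:45am start U → 3
9:15am end T → 2
10:30am end S → 1
1pm end U → 0
1pm start V → 1
2:15pm end V → 0
2:15pm start X → 1
3:15pm end X → 0
5pm start W → 1
8:30pm end W → 0
Peak is 3, at 8:45am (S, T, U).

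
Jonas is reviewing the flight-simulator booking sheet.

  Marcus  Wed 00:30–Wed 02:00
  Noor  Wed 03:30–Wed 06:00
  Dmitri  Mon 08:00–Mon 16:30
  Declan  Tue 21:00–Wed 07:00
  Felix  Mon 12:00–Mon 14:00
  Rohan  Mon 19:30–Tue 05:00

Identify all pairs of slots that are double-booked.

Declan & Marcus, Declan & Noor, Dmitri & Felix

Two intervals overlap when each starts before the other ends.
Sorted by start: Dmitri, Felix, Rohan, Declan, Marcus, Noor.
Felix starts before Dmitri ends → Dmitri and Felix overlap.
Rohan starts after Dmitri ends, so nothing later overlaps Dmitri either.
Rohan starts after Felix ends, so nothing later overlaps Felix either.
Declan starts after Rohan ends, so nothing later overlaps Rohan either.
Marcus starts before Declan ends → Declan and Marcus overlap.
Noor starts before Declan ends → Declan and Noor overlap.
Noor starts after Marcus ends.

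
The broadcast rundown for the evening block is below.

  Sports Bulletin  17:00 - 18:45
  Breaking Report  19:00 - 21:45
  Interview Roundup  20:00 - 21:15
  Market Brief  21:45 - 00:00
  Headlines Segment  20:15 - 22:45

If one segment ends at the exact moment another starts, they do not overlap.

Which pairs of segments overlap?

Check each pair: they overlap iff neither finishes before the other starts.
Sorted by start: Sports Bulletin, Breaking Report, Interview Roundup, Headlines Segment, Market Brief.
Breaking Report starts after Sports Bulletin ends — done with Sports Bulletin.
Interview Roundup starts before Breaking Report ends → Breaking Report and Interview Roundup overlap.
Headlines Segment starts before Breaking Report ends → Breaking Report and Headlines Segment overlap.
Market Brief starts exactly when Breaking Report ends (back-to-back, no overlap).
Headlines Segment starts before Interview Roundup ends → Interview Roundup and Headlines Segment overlap.
Market Brief starts after Interview Roundup ends.
Market Brief starts before Headlines Segment ends → Headlines Segment and Market Brief overlap.

Breaking Report & Headlines Segment, Breaking Report & Interview Roundup, Headlines Segment & Interview Roundup, Headlines Segment & Market Brief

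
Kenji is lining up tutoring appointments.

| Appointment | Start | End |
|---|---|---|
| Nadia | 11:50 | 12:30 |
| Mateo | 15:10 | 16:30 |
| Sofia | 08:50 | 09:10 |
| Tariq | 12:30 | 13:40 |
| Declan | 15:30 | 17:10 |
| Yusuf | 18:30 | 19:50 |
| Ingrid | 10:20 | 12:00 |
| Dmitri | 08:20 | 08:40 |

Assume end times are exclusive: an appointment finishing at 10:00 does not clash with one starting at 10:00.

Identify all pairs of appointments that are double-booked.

Check each pair: they overlap iff neither finishes before the other starts.
Sorted by start: Dmitri, Sofia, Ingrid, Nadia, Tariq, Mateo, Declan, Yusuf.
Sofia starts after Dmitri ends, so Dmitri has no further overlaps.
Ingrid starts after Sofia ends, so Sofia has no further overlaps.
Nadia starts before Ingrid ends → Ingrid and Nadia overlap.
Tariq starts after Ingrid ends, so Ingrid has no further overlaps.
Tariq starts exactly when Nadia ends (back-to-back, no overlap), so Nadia has no further overlaps.
Mateo starts after Tariq ends, so Tariq has no further overlaps.
Declan starts before Mateo ends → Mateo and Declan overlap.
Yusuf starts after Mateo ends.
Yusuf starts after Declan ends.

Declan & Mateo, Ingrid & Nadia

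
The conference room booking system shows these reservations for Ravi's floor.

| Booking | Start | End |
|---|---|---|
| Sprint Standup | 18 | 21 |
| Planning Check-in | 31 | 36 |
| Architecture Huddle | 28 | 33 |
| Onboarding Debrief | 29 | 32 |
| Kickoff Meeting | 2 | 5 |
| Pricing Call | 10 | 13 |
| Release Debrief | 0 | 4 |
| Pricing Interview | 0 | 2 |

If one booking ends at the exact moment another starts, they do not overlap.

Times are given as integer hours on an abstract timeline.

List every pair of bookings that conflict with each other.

Architecture Huddle & Onboarding Debrief, Architecture Huddle & Planning Check-in, Kickoff Meeting & Release Debrief, Onboarding Debrief & Planning Check-in, Pricing Interview & Release Debrief

Sorted by start: Pricing Interview, Release Debrief, Kickoff Meeting, Pricing Call, Sprint Standup, Architecture Huddle, Onboarding Debrief, Planning Check-in.
Release Debrief starts before Pricing Interview ends → Pricing Interview and Release Debrief overlap.
Kickoff Meeting starts exactly when Pricing Interview ends (back-to-back, no overlap), so Pricing Interview has no further overlaps.
Kickoff Meeting starts before Release Debrief ends → Release Debrief and Kickoff Meeting overlap.
Pricing Call starts after Release Debrief ends, so Release Debrief has no further overlaps.
Pricing Call starts after Kickoff Meeting ends, so Kickoff Meeting has no further overlaps.
Sprint Standup starts after Pricing Call ends, so Pricing Call has no further overlaps.
Architecture Huddle starts after Sprint Standup ends, so Sprint Standup has no further overlaps.
Onboarding Debrief starts before Architecture Huddle ends → Architecture Huddle and Onboarding Debrief overlap.
Planning Check-in starts before Architecture Huddle ends → Architecture Huddle and Planning Check-in overlap.
Planning Check-in starts before Onboarding Debrief ends → Onboarding Debrief and Planning Check-in overlap.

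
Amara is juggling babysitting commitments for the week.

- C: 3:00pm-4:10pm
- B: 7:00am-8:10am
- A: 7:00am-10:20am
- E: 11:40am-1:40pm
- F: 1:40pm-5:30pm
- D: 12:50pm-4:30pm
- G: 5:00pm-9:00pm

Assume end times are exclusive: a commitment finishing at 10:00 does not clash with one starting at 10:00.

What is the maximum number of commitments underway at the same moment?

Sweep the timeline, counting +1 at each start and −1 at each end (ends before starts at a tie):
7:00am start A → 1
7:00am start B → 2
8:10am end B → 1
10:20am end A → 0
11:40am start E → 1
12:50pm start D → 2
1:40pm end E → 1
1:40pm start F → 2
3:00pm start C → 3
4:10pm end C → 2
4:30pm end D → 1
5:00pm start G → 2
5:30pm end F → 1
9:00pm end G → 0
Peak is 3, at 3:00pm (C, D, F).

3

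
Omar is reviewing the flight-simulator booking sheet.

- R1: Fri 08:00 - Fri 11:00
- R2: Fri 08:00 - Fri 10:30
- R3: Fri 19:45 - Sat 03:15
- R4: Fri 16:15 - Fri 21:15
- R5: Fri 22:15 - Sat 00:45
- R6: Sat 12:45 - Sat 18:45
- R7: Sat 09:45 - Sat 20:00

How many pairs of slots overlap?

Sorted by start: R1, R2, R4, R3, R5, R7, R6.
R2 starts before R1 ends → R1 and R2 overlap.
R4 starts after R1 ends, so R1 has no further overlaps.
R4 starts after R2 ends, so R2 has no further overlaps.
R3 starts before R4 ends → R4 and R3 overlap.
R5 starts after R4 ends, so R4 has no further overlaps.
R5 starts before R3 ends → R3 and R5 overlap.
R7 starts after R3 ends, so R3 has no further overlaps.
R7 starts after R5 ends, so R5 has no further overlaps.
R6 starts before R7 ends → R7 and R6 overlap.
Overlapping pairs: R1 & R2, R3 & R4, R3 & R5, R6 & R7 — 4 in total.

4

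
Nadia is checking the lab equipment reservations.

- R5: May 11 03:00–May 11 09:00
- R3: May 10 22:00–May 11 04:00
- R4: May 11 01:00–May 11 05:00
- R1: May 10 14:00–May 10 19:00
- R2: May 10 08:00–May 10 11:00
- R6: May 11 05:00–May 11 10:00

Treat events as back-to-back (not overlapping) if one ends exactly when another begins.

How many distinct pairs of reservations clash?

Two intervals overlap when each starts before the other ends.
Sorted by start: R2, R1, R3, R4, R5, R6.
R1 starts after R2 ends, so R2 has no further overlaps.
R3 starts after R1 ends, so R1 has no further overlaps.
R4 starts before R3 ends → R3 and R4 overlap.
R5 starts before R3 ends → R3 and R5 overlap.
R6 starts after R3 ends.
R5 starts before R4 ends → R4 and R5 overlap.
R6 starts exactly when R4 ends (back-to-back, no overlap).
R6 starts before R5 ends → R5 and R6 overlap.
Overlapping pairs: R3 & R4, R3 & R5, R4 & R5, R5 & R6 — 4 in total.

4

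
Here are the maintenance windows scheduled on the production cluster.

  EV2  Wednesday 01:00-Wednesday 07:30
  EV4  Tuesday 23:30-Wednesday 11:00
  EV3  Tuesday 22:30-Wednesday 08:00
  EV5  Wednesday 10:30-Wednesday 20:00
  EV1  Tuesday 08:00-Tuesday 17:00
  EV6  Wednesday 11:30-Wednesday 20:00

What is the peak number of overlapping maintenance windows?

3

Sort all start/end points and keep a running count:
Tuesday 08:00 start EV1 → 1
Tuesday 17:00 end EV1 → 0
Tuesday 22:30 start EV3 → 1
Tuesday 23:30 start EV4 → 2
Wednesday 01:00 start EV2 → 3
Wednesday 07:30 end EV2 → 2
Wednesday 08:00 end EV3 → 1
Wednesday 10:30 start EV5 → 2
Wednesday 11:00 end EV4 → 1
Wednesday 11:30 start EV6 → 2
Wednesday 20:00 end EV5 → 1
Wednesday 20:00 end EV6 → 0
Peak is 3, at Wednesday 01:00 (EV2, EV3, EV4).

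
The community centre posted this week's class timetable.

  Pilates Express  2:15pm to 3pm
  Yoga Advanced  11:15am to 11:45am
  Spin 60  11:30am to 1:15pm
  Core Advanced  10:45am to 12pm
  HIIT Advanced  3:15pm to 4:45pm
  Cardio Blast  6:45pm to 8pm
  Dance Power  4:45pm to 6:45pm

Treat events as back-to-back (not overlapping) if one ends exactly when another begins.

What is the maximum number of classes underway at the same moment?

Walk through starts and ends in time order (an end at T is processed before a start at T):
10:45am start Core Advanced → 1
11:15am start Yoga Advanced → 2
11:30am start Spin 60 → 3
11:45am end Yoga Advanced → 2
12pm end Core Advanced → 1
1:15pm end Spin 60 → 0
2:15pm start Pilates Express → 1
3pm end Pilates Express → 0
3:15pm start HIIT Advanced → 1
4:45pm end HIIT Advanced → 0
4:45pm start Dance Power → 1
6:45pm end Dance Power → 0
6:45pm start Cardio Blast → 1
8pm end Cardio Blast → 0
Peak is 3, at 11:30am (Core Advanced, Spin 60, Yoga Advanced).

3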